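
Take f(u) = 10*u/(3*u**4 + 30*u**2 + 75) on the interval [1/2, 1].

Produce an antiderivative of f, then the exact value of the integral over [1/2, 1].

The substitution w = u**2 + 5 works: f is exactly (dF/dw)*(dw/du) for that inner function.
F(u) = -5/(3*(u**2 + 5)) is an antiderivative of f.
Check: d/du[-5/(3*(u**2 + 5))] = 10*u/(3*u**4 + 30*u**2 + 75) = f(u).
F(1) = -5/18; F(1/2) = -20/63.
Integral = F(1) - F(1/2) = 5/126.

Antiderivative: F(u) = -5/(3*(u**2 + 5)); value = 5/126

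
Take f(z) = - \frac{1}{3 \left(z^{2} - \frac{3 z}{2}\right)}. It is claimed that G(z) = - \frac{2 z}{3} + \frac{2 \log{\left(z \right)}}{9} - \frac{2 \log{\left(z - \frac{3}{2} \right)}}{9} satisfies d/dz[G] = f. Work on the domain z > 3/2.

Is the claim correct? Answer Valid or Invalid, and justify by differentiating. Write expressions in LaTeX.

Invalid: d/dz[G] - f = - \frac{2}{3}, which is not 0.

d/dz[G] = \frac{- 4 z^{2} + 6 z - 2}{6 z^{2} - 9 z}
d/dz[G] - f(z) = - \frac{2}{3} != 0.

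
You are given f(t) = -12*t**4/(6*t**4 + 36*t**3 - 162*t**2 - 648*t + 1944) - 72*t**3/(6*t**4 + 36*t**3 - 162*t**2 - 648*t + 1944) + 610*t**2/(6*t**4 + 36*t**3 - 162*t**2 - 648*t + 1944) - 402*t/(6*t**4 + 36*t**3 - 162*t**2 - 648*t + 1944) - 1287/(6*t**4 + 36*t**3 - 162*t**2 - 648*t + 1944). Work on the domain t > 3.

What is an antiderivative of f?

Recognize the product-rule pattern: f = u'v + uv' with u = -1/(t + 6), v = 2*t**2 + 4*t - 1/3 + 3/(2*(t - 3)), so integration by parts undoes it.
Check: d/dt[(-12*t**3 + 12*t**2 + 74*t - 15)/(6*t**2 + 18*t - 108)] = (-12*t**4 - 72*t**3 + 610*t**2 - 402*t - 1287)/(6*t**4 + 36*t**3 - 162*t**2 - 648*t + 1944), which equals f(t).

An antiderivative is F(t) = (-12*t**3 + 12*t**2 + 74*t - 15)/(6*t**2 + 18*t - 108).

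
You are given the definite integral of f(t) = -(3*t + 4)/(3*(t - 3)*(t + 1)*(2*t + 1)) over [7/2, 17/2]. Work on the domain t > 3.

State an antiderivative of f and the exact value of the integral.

Antiderivative: F(t) = -13*log(t - 3)/84 + 5*log(t + 1/2)/21 - log(t + 1)/12; value = -5*log(4)/21 - 13*log(11/2)/84 - log(19/2)/12 - 13*log(2)/84 + log(9/2)/12 + 5*log(9)/21

Factor the denominator (3*(t - 3)*(t + 1)*(2*t + 1)) and decompose: f = 10/(21*(2*t + 1)) - 1/(12*(t + 1)) - 13/(84*(t - 3)); each piece integrates to a log, atan, or power term.
F(t) = -13*log(t - 3)/84 + 5*log(t + 1/2)/21 - log(t + 1)/12 is an antiderivative of f.
Check: d/dt[-13*log(t - 3)/84 + 5*log(t + 1/2)/21 - log(t + 1)/12] = (-3*t - 4)/(6*t**3 - 9*t**2 - 24*t - 9), which equals f(t).
F(17/2) = -13*log(11/2)/84 - log(19/2)/12 + 5*log(9)/21; F(7/2) = -log(9/2)/12 + 13*log(2)/84 + 5*log(4)/21.
Integral = F(17/2) - F(7/2) = -5*log(4)/21 - 13*log(11/2)/84 - log(19/2)/12 - 13*log(2)/84 + log(9/2)/12 + 5*log(9)/21.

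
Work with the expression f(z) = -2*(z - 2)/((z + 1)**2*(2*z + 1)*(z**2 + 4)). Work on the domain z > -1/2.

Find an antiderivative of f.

The denominator factors as (z + 1)**2*(2*z + 1)*(z**2 + 4); partial fractions split f into directly integrable pieces: 2*(27*z - 22)/(425*(z**2 + 4)) + 80/(17*(2*z + 1)) - 62/(25*(z + 1)) - 6/(5*(z + 1)**2).
Check: d/dz[40*log(z + 1/2)/17 - 62*log(z + 1)/25 + 27*log(z**2 + 4)/425 - 22*atan(z/2)/425 + 6/(5*z + 5)] = (4 - 2*z)/(2*z**5 + 5*z**4 + 12*z**3 + 21*z**2 + 16*z + 4), which equals f(z).

An antiderivative is F(z) = 40*log(z + 1/2)/17 - 62*log(z + 1)/25 + 27*log(z**2 + 4)/425 - 22*atan(z/2)/425 + 6/(5*z + 5).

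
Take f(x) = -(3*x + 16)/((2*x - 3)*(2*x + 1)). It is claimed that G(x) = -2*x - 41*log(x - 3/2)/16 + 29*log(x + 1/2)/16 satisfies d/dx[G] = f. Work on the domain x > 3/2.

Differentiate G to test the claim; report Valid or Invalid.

Invalid: d/dx[G] - f = -2, which is not 0.

d/dx[G] = (-8*x**2 + 5*x - 10)/(4*x**2 - 4*x - 3)
d/dx[G] - f(x) = -2 != 0.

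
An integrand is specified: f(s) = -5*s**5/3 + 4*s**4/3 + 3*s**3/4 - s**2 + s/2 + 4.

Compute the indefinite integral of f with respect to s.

The integrand splits into summands that can be handled one at a time.
Check: d/ds[s*(-200*s**5 + 192*s**4 + 135*s**3 - 240*s**2 + 180*s + 2880)/720] = -5*s**5/3 + 4*s**4/3 + 3*s**3/4 - s**2 + s/2 + 4 = f(s).

F(s) = s*(-200*s**5 + 192*s**4 + 135*s**3 - 240*s**2 + 180*s + 2880)/720 + C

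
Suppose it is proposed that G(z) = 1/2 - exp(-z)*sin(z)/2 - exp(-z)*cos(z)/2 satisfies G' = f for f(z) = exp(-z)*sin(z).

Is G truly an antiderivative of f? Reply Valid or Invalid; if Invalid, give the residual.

Valid - the claim checks out under differentiation.

d/dz[G] = exp(-z)*sin(z)
This equals f(z) exactly, so the claim holds.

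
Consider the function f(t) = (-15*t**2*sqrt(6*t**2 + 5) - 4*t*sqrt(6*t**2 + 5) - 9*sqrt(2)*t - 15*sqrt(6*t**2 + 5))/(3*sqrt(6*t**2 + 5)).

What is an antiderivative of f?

Check any antiderivative F(t) by computing F'(t) and comparing it with f(t).
Check: d/dt[sqrt(2)*(-5*sqrt(2)*t**3 - 2*sqrt(2)*t**2 - 15*sqrt(2)*t - 3*sqrt(6*t**2 + 5))/6] = (-15*t**2*sqrt(6*t**2 + 5) - 4*t*sqrt(6*t**2 + 5) - 9*sqrt(2)*t - 15*sqrt(6*t**2 + 5))/(3*sqrt(6*t**2 + 5)) = f(t).

An antiderivative is F(t) = sqrt(2)*(-5*sqrt(2)*t**3 - 2*sqrt(2)*t**2 - 15*sqrt(2)*t - 3*sqrt(6*t**2 + 5))/6.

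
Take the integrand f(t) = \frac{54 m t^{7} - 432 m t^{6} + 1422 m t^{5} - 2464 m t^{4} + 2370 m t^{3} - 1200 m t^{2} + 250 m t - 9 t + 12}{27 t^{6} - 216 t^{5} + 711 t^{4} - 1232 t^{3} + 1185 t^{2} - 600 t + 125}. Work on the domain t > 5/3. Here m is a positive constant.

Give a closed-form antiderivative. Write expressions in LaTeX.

A candidate is checked by its d/dt: the result must match f(t).
Check: d/dt[\frac{4 m t^{2} \left(t - 1\right)^{2} \left(3 t - 5\right)^{2} + 3}{4 \left(t - 1\right)^{2} \left(3 t - 5\right)^{2}}] = \frac{54 m t^{7} - 432 m t^{6} + 1422 m t^{5} - 2464 m t^{4} + 2370 m t^{3} - 1200 m t^{2} + 250 m t - 9 t + 12}{27 t^{6} - 216 t^{5} + 711 t^{4} - 1232 t^{3} + 1185 t^{2} - 600 t + 125} = f(t).

An antiderivative is F(t) = \frac{4 m t^{2} \left(t - 1\right)^{2} \left(3 t - 5\right)^{2} + 3}{4 \left(t - 1\right)^{2} \left(3 t - 5\right)^{2}}.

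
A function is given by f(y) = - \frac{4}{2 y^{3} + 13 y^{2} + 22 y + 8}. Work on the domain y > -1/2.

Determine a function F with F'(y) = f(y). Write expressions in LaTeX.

An antiderivative is F(y) = - \frac{8 \log{\left(y + \frac{1}{2} \right)}}{21} + \frac{2 \log{\left(y + 2 \right)}}{3} - \frac{2 \log{\left(y + 4 \right)}}{7}.

The denominator factors as \left(y + 2\right) \left(y + 4\right) \left(2 y + 1\right); partial fractions split f into directly integrable pieces: - \frac{16}{21 \left(2 y + 1\right)} - \frac{2}{7 \left(y + 4\right)} + \frac{2}{3 \left(y + 2\right)}.
Check: d/dy[- \frac{8 \log{\left(y + \frac{1}{2} \right)}}{21} + \frac{2 \log{\left(y + 2 \right)}}{3} - \frac{2 \log{\left(y + 4 \right)}}{7}] = - \frac{4}{2 y^{3} + 13 y^{2} + 22 y + 8} = f(y).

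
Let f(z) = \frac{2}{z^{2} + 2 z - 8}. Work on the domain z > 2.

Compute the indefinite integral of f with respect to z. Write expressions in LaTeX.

F(z) = \frac{\log{\left(z - 2 \right)}}{3} - \frac{\log{\left(z + 4 \right)}}{3} + C

Factor the denominator (\left(z - 2\right) \left(z + 4\right)) and decompose: f = - \frac{1}{3 \left(z + 4\right)} + \frac{1}{3 \left(z - 2\right)}; each piece integrates to a log, atan, or power term.
Check: d/dz[\frac{\log{\left(z - 2 \right)}}{3} - \frac{\log{\left(z + 4 \right)}}{3}] = \frac{2}{z^{2} + 2 z - 8} = f(z).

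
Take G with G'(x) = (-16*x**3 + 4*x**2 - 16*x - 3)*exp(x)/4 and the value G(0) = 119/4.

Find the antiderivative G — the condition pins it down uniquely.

G(x) = (-16*x**3 + 52*x**2 - 120*x + 117)*exp(x)/4 + 1/2

Recognize the product-rule pattern: G'(x) = u'v + uv' with u = -4*x**3 + 13*x**2 - 30*x + 117/4, v = exp(x), so integration by parts undoes it.
A general antiderivative is (-16*x**3 + 52*x**2 - 120*x + 117)*exp(x)/4 + C.
The condition gives C = 119/4 - (117/4) = 1/2.
So G(x) = (-16*x**3 + 52*x**2 - 120*x + 117)*exp(x)/4 + 1/2.
Check: d/dx[(-16*x**3 + 52*x**2 - 120*x + 117)*exp(x)/4 + 1/2] = -4*x**3*exp(x) + x**2*exp(x) - 4*x*exp(x) - 3*exp(x)/4, which equals G'(x).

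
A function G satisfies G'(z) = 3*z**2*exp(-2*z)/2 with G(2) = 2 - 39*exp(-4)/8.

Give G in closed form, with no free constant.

Recognize the product-rule pattern: G'(z) = u'v + uv' with u = -3*z**2/4 - 3*z/4 - 3/8, v = exp(-2*z), so integration by parts undoes it.
A general antiderivative is (-6*z**2 - 6*z - 3)*exp(-2*z)/8 + C.
The condition gives C = 2 - 39*exp(-4)/8 - (-39*exp(-4)/8) = 2.
So G(z) = (-6*z**2 - 6*z + 16*exp(2*z) - 3)*exp(-2*z)/8.
Check: d/dz[(-6*z**2 - 6*z + 16*exp(2*z) - 3)*exp(-2*z)/8] = 3*z**2*exp(-2*z)/2 = G'(z).

G(z) = (-6*z**2 - 6*z + 16*exp(2*z) - 3)*exp(-2*z)/8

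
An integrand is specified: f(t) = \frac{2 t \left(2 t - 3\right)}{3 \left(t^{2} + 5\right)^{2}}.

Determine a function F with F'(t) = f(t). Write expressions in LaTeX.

Differentiate the proposed F(t) back; it has to land on f(t) exactly.
Check: d/dt[\frac{3 - 2 t}{3 t^{2} + 15} + \frac{2 \sqrt{5} \operatorname{atan}{\left(\frac{\sqrt{5} t}{5} \right)}}{15}] = \frac{4 t^{2} - 6 t}{3 t^{4} + 30 t^{2} + 75}, which equals f(t).

An antiderivative is F(t) = \frac{3 - 2 t}{3 t^{2} + 15} + \frac{2 \sqrt{5} \operatorname{atan}{\left(\frac{\sqrt{5} t}{5} \right)}}{15}.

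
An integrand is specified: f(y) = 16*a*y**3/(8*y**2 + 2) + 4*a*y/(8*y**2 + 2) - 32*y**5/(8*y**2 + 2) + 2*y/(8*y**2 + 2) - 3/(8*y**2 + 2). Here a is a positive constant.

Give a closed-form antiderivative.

The integrand splits into summands that can be handled one at a time.
Check: d/dy[a*y**2 - y**4 + y**2/2 - 3*atan(2*y)/4] = (16*a*y**3 + 4*a*y - 32*y**5 + 2*y - 3)/(8*y**2 + 2), which equals f(y).

An antiderivative is F(y) = a*y**2 - y**4 + y**2/2 - 3*atan(2*y)/4.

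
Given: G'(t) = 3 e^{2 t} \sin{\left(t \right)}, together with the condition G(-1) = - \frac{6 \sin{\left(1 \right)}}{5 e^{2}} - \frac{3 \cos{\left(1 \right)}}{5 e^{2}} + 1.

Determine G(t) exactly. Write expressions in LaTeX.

G(t) = \frac{6 e^{2 t} \sin{\left(t \right)} - 3 e^{2 t} \cos{\left(t \right)} + 5}{5}

The proposed G(t) is checked by its d/dt: the result must match the given G'(t).
A general antiderivative is \frac{6 e^{2 t} \sin{\left(t \right)}}{5} - \frac{3 e^{2 t} \cos{\left(t \right)}}{5} + C.
The condition gives C = - \frac{6 \sin{\left(1 \right)}}{5 e^{2}} - \frac{3 \cos{\left(1 \right)}}{5 e^{2}} + 1 - (- \frac{6 \sin{\left(1 \right)}}{5 e^{2}} - \frac{3 \cos{\left(1 \right)}}{5 e^{2}}) = 1.
So G(t) = \frac{6 e^{2 t} \sin{\left(t \right)} - 3 e^{2 t} \cos{\left(t \right)} + 5}{5}.
Check: d/dt[\frac{6 e^{2 t} \sin{\left(t \right)} - 3 e^{2 t} \cos{\left(t \right)} + 5}{5}] = 3 e^{2 t} \sin{\left(t \right)} = G'(t).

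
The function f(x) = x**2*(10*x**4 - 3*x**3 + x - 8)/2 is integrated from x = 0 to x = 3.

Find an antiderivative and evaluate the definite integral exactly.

Since d/dx undoes antidifferentiation here, F'(x) = f(x) is required of F(x).
F(x) = x**3*(120*x**4 - 42*x**3 + 21*x - 224)/168 is an antiderivative of f.
Check: d/dx[x**3*(120*x**4 - 42*x**3 + 21*x - 224)/168] = 5*x**6 - 3*x**5/2 + x**3/2 - 4*x**2, which equals f(x).
F(3) = 75825/56; F(0) = 0.
Integral = F(3) - F(0) = 75825/56.

Antiderivative: F(x) = x**3*(120*x**4 - 42*x**3 + 21*x - 224)/168; value = 75825/56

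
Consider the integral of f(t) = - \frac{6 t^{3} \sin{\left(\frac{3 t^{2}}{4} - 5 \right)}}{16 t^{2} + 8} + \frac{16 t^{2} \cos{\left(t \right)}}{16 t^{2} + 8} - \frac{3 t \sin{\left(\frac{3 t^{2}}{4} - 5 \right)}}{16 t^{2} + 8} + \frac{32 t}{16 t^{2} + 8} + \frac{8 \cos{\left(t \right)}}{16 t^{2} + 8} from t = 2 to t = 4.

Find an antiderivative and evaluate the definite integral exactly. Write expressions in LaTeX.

Integrate term by term and add the pieces.
F(t) = \frac{4 \log{\left(4 t^{2} + 2 \right)} + 4 \sin{\left(t \right)} + \cos{\left(\frac{3 t^{2}}{4} - 5 \right)}}{4} is an antiderivative of f.
Check: d/dt[\frac{4 \log{\left(4 t^{2} + 2 \right)} + 4 \sin{\left(t \right)} + \cos{\left(\frac{3 t^{2}}{4} - 5 \right)}}{4}] = \frac{- 6 t^{3} \sin{\left(\frac{3 t^{2}}{4} - 5 \right)} + 16 t^{2} \cos{\left(t \right)} - 3 t \sin{\left(\frac{3 t^{2}}{4} - 5 \right)} + 32 t + 8 \cos{\left(t \right)}}{16 t^{2} + 8}, which equals f(t).
F(4) = \sin{\left(4 \right)} + \frac{\cos{\left(7 \right)}}{4} + \log{\left(66 \right)}; F(2) = \frac{\cos{\left(2 \right)}}{4} + \sin{\left(2 \right)} + \log{\left(18 \right)}.
Integral = F(4) - F(2) = - \log{\left(18 \right)} - \sin{\left(2 \right)} + \sin{\left(4 \right)} - \frac{\cos{\left(2 \right)}}{4} + \frac{\cos{\left(7 \right)}}{4} + \log{\left(66 \right)}.

Antiderivative: F(t) = \frac{4 \log{\left(4 t^{2} + 2 \right)} + 4 \sin{\left(t \right)} + \cos{\left(\frac{3 t^{2}}{4} - 5 \right)}}{4}; value = - \log{\left(18 \right)} - \sin{\left(2 \right)} + \sin{\left(4 \right)} - \frac{\cos{\left(2 \right)}}{4} + \frac{\cos{\left(7 \right)}}{4} + \log{\left(66 \right)}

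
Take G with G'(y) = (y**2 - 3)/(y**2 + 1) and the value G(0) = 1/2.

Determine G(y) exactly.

Check a candidate G(y) by differentiating: d/dy[G] must match the given G'(y).
A general antiderivative is y - 4*atan(y) + C.
The condition gives C = 1/2 - (0) = 1/2.
So G(y) = y - 4*atan(y) + 1/2.
Check: d/dy[y - 4*atan(y) + 1/2] = (y**2 - 3)/(y**2 + 1) = G'(y).

G(y) = y - 4*atan(y) + 1/2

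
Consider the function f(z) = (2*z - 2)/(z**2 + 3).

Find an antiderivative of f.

An antiderivative is F(z) = (3*log(z**2 + 3) - 2*sqrt(3)*atan(sqrt(3)*z/3))/3.

Check any antiderivative F(z) by computing F'(z) and comparing it with f(z).
Check: d/dz[(3*log(z**2 + 3) - 2*sqrt(3)*atan(sqrt(3)*z/3))/3] = (2*z - 2)/(z**2 + 3) = f(z).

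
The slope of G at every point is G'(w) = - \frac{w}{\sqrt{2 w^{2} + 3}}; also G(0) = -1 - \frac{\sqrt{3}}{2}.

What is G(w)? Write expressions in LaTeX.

The substitution u = 2 w^{2} + 3 works: G'(w) is exactly (dG/du)*(du/dw) for that inner function.
A general antiderivative is - \frac{\sqrt{2 w^{2} + 3}}{2} + C.
The condition gives C = -1 - \frac{\sqrt{3}}{2} - (- \frac{\sqrt{3}}{2}) = -1.
So G(w) = - \frac{\sqrt{2 w^{2} + 3}}{2} - 1.
Check: d/dw[- \frac{\sqrt{2 w^{2} + 3}}{2} - 1] = - \frac{w}{\sqrt{2 w^{2} + 3}} = G'(w).

G(w) = - \frac{\sqrt{2 w^{2} + 3}}{2} - 1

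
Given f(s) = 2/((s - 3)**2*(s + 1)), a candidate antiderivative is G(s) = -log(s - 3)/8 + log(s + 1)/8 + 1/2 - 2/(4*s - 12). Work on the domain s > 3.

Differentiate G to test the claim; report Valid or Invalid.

d/ds[G] = 2/(s**3 - 5*s**2 + 3*s + 9)
This equals f(s) exactly, so the claim holds.

Valid - the claim checks out under differentiation.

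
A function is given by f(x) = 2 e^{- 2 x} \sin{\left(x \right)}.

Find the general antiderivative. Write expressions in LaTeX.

Any candidate F(x) must reproduce f(x) exactly when differentiated.
Check: d/dx[- \frac{4 e^{- 2 x} \sin{\left(x \right)}}{5} - \frac{2 e^{- 2 x} \cos{\left(x \right)}}{5}] = 2 e^{- 2 x} \sin{\left(x \right)} = f(x).

F(x) = - \frac{4 e^{- 2 x} \sin{\left(x \right)}}{5} - \frac{2 e^{- 2 x} \cos{\left(x \right)}}{5} + C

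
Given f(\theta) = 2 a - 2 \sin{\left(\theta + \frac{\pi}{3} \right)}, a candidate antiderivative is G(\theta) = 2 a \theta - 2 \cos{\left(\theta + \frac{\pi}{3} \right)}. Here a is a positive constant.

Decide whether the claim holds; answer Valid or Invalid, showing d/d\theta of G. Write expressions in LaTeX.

Invalid: d/d\theta[G] - f = 4 \sin{\left(\theta + \frac{\pi}{3} \right)}, which is not 0.

d/d\theta[G] = 2 a + 2 \sin{\left(\theta + \frac{\pi}{3} \right)}
d/d\theta[G] - f(\theta) = 4 \sin{\left(\theta + \frac{\pi}{3} \right)} != 0.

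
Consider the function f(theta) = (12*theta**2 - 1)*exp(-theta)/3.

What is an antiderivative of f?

An antiderivative is F(theta) = (-12*theta**2 - 24*theta - 23)*exp(-theta)/3.

Recognize the product-rule pattern: f = u'v + uv' with u = -4*theta**2 - 8*theta - 23/3, v = exp(-theta), so integration by parts undoes it.
Check: d/dtheta[(-12*theta**2 - 24*theta - 23)*exp(-theta)/3] = (12*theta**2 - 1)*exp(-theta)/3 = f(theta).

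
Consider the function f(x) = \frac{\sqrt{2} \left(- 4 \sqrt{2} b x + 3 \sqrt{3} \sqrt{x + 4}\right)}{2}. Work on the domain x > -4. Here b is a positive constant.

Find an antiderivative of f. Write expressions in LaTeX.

Since d/dx undoes antidifferentiation here, F'(x) = f(x) is required of F(x).
Check: d/dx[- 2 b x^{2} + \sqrt{6} x \sqrt{x + 4} + 4 \sqrt{6} \sqrt{x + 4}] = \frac{- 8 b x \sqrt{x + 4} + 3 \sqrt{6} x + 12 \sqrt{6}}{2 \sqrt{x + 4}}, which equals f(x).

An antiderivative is F(x) = - 2 b x^{2} + \sqrt{6} x \sqrt{x + 4} + 4 \sqrt{6} \sqrt{x + 4}.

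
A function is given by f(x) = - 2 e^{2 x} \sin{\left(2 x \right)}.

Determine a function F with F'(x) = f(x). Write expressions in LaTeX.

Recover f(x) by differentiating a candidate F(x); any mismatch rules it out.
Check: d/dx[- \frac{e^{2 x} \sin{\left(2 x \right)}}{2} + \frac{e^{2 x} \cos{\left(2 x \right)}}{2}] = - 2 e^{2 x} \sin{\left(2 x \right)} = f(x).

An antiderivative is F(x) = - \frac{e^{2 x} \sin{\left(2 x \right)}}{2} + \frac{e^{2 x} \cos{\left(2 x \right)}}{2}.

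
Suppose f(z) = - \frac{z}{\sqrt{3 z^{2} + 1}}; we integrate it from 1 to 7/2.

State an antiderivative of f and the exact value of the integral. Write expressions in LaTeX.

The substitution u = 3 z^{2} + 1 works: f is exactly (dF/du)*(du/dz) for that inner function.
F(z) = - \frac{\sqrt{3 z^{2} + 1}}{3} is an antiderivative of f.
Check: d/dz[- \frac{\sqrt{3 z^{2} + 1}}{3}] = - \frac{z}{\sqrt{3 z^{2} + 1}} = f(z).
F(7/2) = - \frac{\sqrt{151}}{6}; F(1) = - \frac{2}{3}.
Integral = F(7/2) - F(1) = \frac{2}{3} - \frac{\sqrt{151}}{6}.

Antiderivative: F(z) = - \frac{\sqrt{3 z^{2} + 1}}{3}; value = \frac{2}{3} - \frac{\sqrt{151}}{6}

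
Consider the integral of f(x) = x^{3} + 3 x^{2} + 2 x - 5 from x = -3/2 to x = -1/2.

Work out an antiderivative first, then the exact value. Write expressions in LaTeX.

Antiderivative: F(x) = \frac{x \left(x^{3} + 4 x^{2} + 4 x - 20\right)}{4}; value = -5

The integrand splits into summands that can be handled one at a time.
F(x) = \frac{x \left(x^{3} + 4 x^{2} + 4 x - 20\right)}{4} is an antiderivative of f.
Check: d/dx[\frac{x \left(x^{3} + 4 x^{2} + 4 x - 20\right)}{4}] = x^{3} + 3 x^{2} + 2 x - 5 = f(x).
F(-1/2) = \frac{169}{64}; F(-3/2) = \frac{489}{64}.
Integral = F(-1/2) - F(-3/2) = -5.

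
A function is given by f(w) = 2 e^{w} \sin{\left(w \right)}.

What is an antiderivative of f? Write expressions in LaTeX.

An antiderivative is F(w) = e^{w} \sin{\left(w \right)} - e^{w} \cos{\left(w \right)}.

Recover f(w) by differentiating a candidate F(w); any mismatch rules it out.
Check: d/dw[e^{w} \sin{\left(w \right)} - e^{w} \cos{\left(w \right)}] = 2 e^{w} \sin{\left(w \right)} = f(w).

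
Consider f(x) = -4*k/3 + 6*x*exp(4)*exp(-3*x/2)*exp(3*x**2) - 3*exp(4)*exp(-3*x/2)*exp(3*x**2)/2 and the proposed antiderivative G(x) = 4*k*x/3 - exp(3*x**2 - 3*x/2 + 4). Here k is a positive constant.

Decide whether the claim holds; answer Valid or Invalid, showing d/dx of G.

Invalid: d/dx[G] - f = (8*k*exp(3*x/2) - 36*x*exp(4)*exp(3*x**2) + 9*exp(4)*exp(3*x**2))*exp(-3*x/2)/3, which is not 0.

d/dx[G] = 4*k/3 - 6*x*exp(4)*exp(-3*x/2)*exp(3*x**2) + 3*exp(4)*exp(-3*x/2)*exp(3*x**2)/2
d/dx[G] - f(x) = (8*k*exp(3*x/2) - 36*x*exp(4)*exp(3*x**2) + 9*exp(4)*exp(3*x**2))*exp(-3*x/2)/3 != 0.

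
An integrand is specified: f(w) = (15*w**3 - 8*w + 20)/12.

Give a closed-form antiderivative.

An antiderivative is F(w) = w*(15*w**3 - 16*w + 80)/48.

For F(w) to be correct the identity F'(w) - f(w) = 0 must hold.
Check: d/dw[w*(15*w**3 - 16*w + 80)/48] = 5*w**3/4 - 2*w/3 + 5/3, which equals f(w).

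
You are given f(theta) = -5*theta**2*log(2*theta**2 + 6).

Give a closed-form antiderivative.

An antiderivative is F(theta) = -5*theta**3*log(2*theta**2 + 6)/3 + 10*theta**3/9 - 10*theta + 10*sqrt(3)*atan(sqrt(3)*theta/3).

A candidate is checked by its d/dtheta: the result must match f(theta).
Check: d/dtheta[-5*theta**3*log(2*theta**2 + 6)/3 + 10*theta**3/9 - 10*theta + 10*sqrt(3)*atan(sqrt(3)*theta/3)] = -5*theta**2*log(theta**2 + 3) - 5*theta**2*log(2), which equals f(theta).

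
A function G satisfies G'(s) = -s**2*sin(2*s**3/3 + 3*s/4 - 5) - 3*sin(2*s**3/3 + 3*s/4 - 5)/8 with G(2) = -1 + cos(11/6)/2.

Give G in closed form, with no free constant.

The substitution u = 2*s**3/3 + 3*s/4 - 5 works: G'(s) is exactly (dG/du)*(du/ds) for that inner function.
A general antiderivative is cos(2*s**3/3 + 3*s/4 - 5)/2 + C.
The condition gives C = -1 + cos(11/6)/2 - (cos(11/6)/2) = -1.
So G(s) = (cos(2*s**3/3 + 3*s/4 - 5) - 2)/2.
Check: d/ds[(cos(2*s**3/3 + 3*s/4 - 5) - 2)/2] = -s**2*sin(2*s**3/3 + 3*s/4 - 5) - 3*sin(2*s**3/3 + 3*s/4 - 5)/8 = G'(s).

G(s) = (cos(2*s**3/3 + 3*s/4 - 5) - 2)/2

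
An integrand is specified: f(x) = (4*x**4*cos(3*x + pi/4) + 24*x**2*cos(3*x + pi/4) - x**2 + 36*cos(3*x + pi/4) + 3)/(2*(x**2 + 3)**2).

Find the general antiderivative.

F(x) = (3*x + 4*(x**2 + 3)*sin(3*x + pi/4))/(6*(x**2 + 3)) + C

An antiderivative F(x) passes only if d/dx[F] lands on f(x) exactly.
Check: d/dx[(3*x + 4*(x**2 + 3)*sin(3*x + pi/4))/(6*(x**2 + 3))] = (4*x**4*cos(3*x + pi/4) + 24*x**2*cos(3*x + pi/4) - x**2 + 36*cos(3*x + pi/4) + 3)/(2*x**4 + 12*x**2 + 18), which equals f(x).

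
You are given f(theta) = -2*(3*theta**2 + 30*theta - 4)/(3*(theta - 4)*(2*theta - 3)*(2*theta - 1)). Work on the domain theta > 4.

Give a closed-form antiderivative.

The denominator factors as 3*(theta - 4)*(2*theta - 3)*(2*theta - 1); partial fractions split f into directly integrable pieces: -47/(42*(2*theta - 1)) + 191/(30*(2*theta - 3)) - 328/(105*(theta - 4)).
Check: d/dtheta[-328*log(theta - 4)/105 + 191*log(theta - 3/2)/60 - 47*log(theta - 1/2)/84] = (-6*theta**2 - 60*theta + 8)/(12*theta**3 - 72*theta**2 + 105*theta - 36), which equals f(theta).

An antiderivative is F(theta) = -328*log(theta - 4)/105 + 191*log(theta - 3/2)/60 - 47*log(theta - 1/2)/84.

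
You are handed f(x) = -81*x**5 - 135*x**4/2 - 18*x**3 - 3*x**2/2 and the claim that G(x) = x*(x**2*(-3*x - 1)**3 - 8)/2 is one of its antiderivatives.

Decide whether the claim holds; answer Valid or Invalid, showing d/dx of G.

d/dx[G] = -81*x**5 - 135*x**4/2 - 18*x**3 - 3*x**2/2 - 4
d/dx[G] - f(x) = -4 != 0.

Invalid: d/dx[G] - f = -4, which is not 0.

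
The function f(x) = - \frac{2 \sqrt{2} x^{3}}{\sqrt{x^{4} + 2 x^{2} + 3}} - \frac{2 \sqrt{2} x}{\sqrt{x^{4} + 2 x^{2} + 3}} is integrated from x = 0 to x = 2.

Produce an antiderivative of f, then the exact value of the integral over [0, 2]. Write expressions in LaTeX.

The substitution u = \frac{x^{4}}{2} + x^{2} + \frac{3}{2} works: f is exactly (dF/du)*(du/dx) for that inner function.
F(x) = - 2 \sqrt{\frac{x^{4}}{2} + x^{2} + \frac{3}{2}} is an antiderivative of f.
Check: d/dx[- 2 \sqrt{\frac{x^{4}}{2} + x^{2} + \frac{3}{2}}] = \frac{- 2 \sqrt{2} x^{3} - 2 \sqrt{2} x}{\sqrt{x^{4} + 2 x^{2} + 3}}, which equals f(x).
F(2) = - 3 \sqrt{6}; F(0) = - \sqrt{6}.
Integral = F(2) - F(0) = - 2 \sqrt{6}.

Antiderivative: F(x) = - 2 \sqrt{\frac{x^{4}}{2} + x^{2} + \frac{3}{2}}; value = - 2 \sqrt{6}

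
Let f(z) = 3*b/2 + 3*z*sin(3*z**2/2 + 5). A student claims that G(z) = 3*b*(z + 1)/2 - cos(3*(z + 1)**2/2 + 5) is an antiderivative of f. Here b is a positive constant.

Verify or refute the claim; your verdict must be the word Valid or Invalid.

Invalid: d/dz[G] - f = -3*z*sin(3*z**2/2 + 5) + 3*z*sin(3*z**2/2 + 3*z + 13/2) + 3*sin(3*z**2/2 + 3*z + 13/2), which is not 0.

d/dz[G] = 3*b/2 + 3*z*sin(3*z**2/2 + 3*z + 13/2) + 3*sin(3*z**2/2 + 3*z + 13/2)
d/dz[G] - f(z) = -3*z*sin(3*z**2/2 + 5) + 3*z*sin(3*z**2/2 + 3*z + 13/2) + 3*sin(3*z**2/2 + 3*z + 13/2) != 0.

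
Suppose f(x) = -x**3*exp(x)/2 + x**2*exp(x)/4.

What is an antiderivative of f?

Recognize the product-rule pattern: f = u'v + uv' with u = -x**3/2 + 7*x**2/4 - 7*x/2 + 7/2, v = exp(x), so integration by parts undoes it.
Check: d/dx[(-2*x**3 + 7*x**2 - 14*x + 14)*exp(x)/4] = -x**3*exp(x)/2 + x**2*exp(x)/4 = f(x).

An antiderivative is F(x) = (-2*x**3 + 7*x**2 - 14*x + 14)*exp(x)/4.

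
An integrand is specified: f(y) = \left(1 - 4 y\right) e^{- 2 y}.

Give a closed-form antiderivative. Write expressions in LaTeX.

f has the shape u'v + uv' for u = 2 y + \frac{1}{2} and v = e^{- 2 y} — it is the derivative of the product u*v.
Check: d/dy[2 y e^{- 2 y} + \frac{e^{- 2 y}}{2}] = \left(1 - 4 y\right) e^{- 2 y} = f(y).

An antiderivative is F(y) = 2 y e^{- 2 y} + \frac{e^{- 2 y}}{2}.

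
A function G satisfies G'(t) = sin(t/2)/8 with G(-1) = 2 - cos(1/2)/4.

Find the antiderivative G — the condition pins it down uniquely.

G(t) = 2 - cos(t/2)/4

A first test for any G(t): its t-derivative must equal the given G'(t).
A general antiderivative is -cos(t/2)/4 + C.
The condition gives C = 2 - cos(1/2)/4 - (-cos(1/2)/4) = 2.
So G(t) = 2 - cos(t/2)/4.
Check: d/dt[2 - cos(t/2)/4] = sin(t/2)/8 = G'(t).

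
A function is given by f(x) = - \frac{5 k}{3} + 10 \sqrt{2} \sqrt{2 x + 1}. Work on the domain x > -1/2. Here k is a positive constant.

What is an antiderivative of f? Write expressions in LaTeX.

An antiderivative is F(x) = - \frac{5 k x}{3} + \frac{5 \left(4 x + 2\right)^{\frac{3}{2}}}{3}.

Since d/dx undoes antidifferentiation here, F'(x) = f(x) is required of F(x).
Check: d/dx[- \frac{5 k x}{3} + \frac{5 \left(4 x + 2\right)^{\frac{3}{2}}}{3}] = - \frac{5 k}{3} + 10 \sqrt{2} \sqrt{2 x + 1} = f(x).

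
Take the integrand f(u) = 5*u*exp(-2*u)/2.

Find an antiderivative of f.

Recognize the product-rule pattern: f = v'r + vr' with v = -5*u/4 - 5/8, r = exp(-2*u), so integration by parts undoes it.
Check: d/du[-5*(2*u + 1)*exp(-2*u)/8] = 5*u*exp(-2*u)/2 = f(u).

An antiderivative is F(u) = -5*(2*u + 1)*exp(-2*u)/8.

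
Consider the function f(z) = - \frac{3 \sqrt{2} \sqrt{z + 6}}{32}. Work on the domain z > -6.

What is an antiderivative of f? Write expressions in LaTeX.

Recover f(z) by differentiating a candidate F(z); any mismatch rules it out.
Check: d/dz[- \frac{\left(\frac{z}{2} + 3\right)^{\frac{3}{2}}}{4}] = - \frac{3 \sqrt{2} \sqrt{z + 6}}{32} = f(z).

An antiderivative is F(z) = - \frac{\left(\frac{z}{2} + 3\right)^{\frac{3}{2}}}{4}.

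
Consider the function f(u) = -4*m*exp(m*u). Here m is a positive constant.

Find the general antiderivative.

For F(u) to be correct the identity F'(u) - f(u) = 0 must hold.
Check: d/du[-4*exp(m*u)] = -4*m*exp(m*u) = f(u).

F(u) = -4*exp(m*u) + C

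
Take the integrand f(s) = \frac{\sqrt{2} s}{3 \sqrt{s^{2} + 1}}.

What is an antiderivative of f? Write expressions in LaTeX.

An antiderivative is F(s) = \frac{\sqrt{2 s^{2} + 2}}{3}.

f matches the chain-rule pattern g'(h)*h' with inner function h(s) = 2 s^{2} + 2; substituting u = h(s) collapses the integral.
Check: d/ds[\frac{\sqrt{2 s^{2} + 2}}{3}] = \frac{\sqrt{2} s}{3 \sqrt{s^{2} + 1}} = f(s).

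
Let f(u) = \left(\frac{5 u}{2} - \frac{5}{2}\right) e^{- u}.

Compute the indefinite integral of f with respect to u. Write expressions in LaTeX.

F(u) = - \frac{5 u e^{- u}}{2} + C

Recognize the product-rule pattern: f = v'r + vr' with v = - \frac{5 u}{2}, r = e^{- u}, so integration by parts undoes it.
Check: d/du[- \frac{5 u e^{- u}}{2}] = \frac{\left(5 u - 5\right) e^{- u}}{2}, which equals f(u).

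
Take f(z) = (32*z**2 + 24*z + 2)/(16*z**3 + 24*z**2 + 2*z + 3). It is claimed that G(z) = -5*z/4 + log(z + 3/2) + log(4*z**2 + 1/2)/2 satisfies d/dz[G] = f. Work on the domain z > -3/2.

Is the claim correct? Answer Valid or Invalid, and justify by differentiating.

d/dz[G] = (-80*z**3 + 8*z**2 + 86*z - 7)/(64*z**3 + 96*z**2 + 8*z + 12)
d/dz[G] - f(z) = -5/4 != 0.

Invalid: d/dz[G] - f = -5/4, which is not 0.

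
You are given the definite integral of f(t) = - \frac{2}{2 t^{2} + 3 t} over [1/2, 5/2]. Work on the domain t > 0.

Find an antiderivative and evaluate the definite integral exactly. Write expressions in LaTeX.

Antiderivative: F(t) = - \frac{2 \log{\left(t \right)}}{3} + \frac{2 \log{\left(t + \frac{3}{2} \right)}}{3}; value = - \frac{4 \log{\left(2 \right)}}{3} - \frac{2 \log{\left(\frac{5}{2} \right)}}{3} + \frac{2 \log{\left(4 \right)}}{3}

The denominator factors as t \left(2 t + 3\right); partial fractions split f into directly integrable pieces: \frac{4}{3 \left(2 t + 3\right)} - \frac{2}{3 t}.
F(t) = - \frac{2 \log{\left(t \right)}}{3} + \frac{2 \log{\left(t + \frac{3}{2} \right)}}{3} is an antiderivative of f.
Check: d/dt[- \frac{2 \log{\left(t \right)}}{3} + \frac{2 \log{\left(t + \frac{3}{2} \right)}}{3}] = - \frac{2}{2 t^{2} + 3 t} = f(t).
F(5/2) = - \frac{2 \log{\left(\frac{5}{2} \right)}}{3} + \frac{2 \log{\left(4 \right)}}{3}; F(1/2) = \frac{4 \log{\left(2 \right)}}{3}.
Integral = F(5/2) - F(1/2) = - \frac{4 \log{\left(2 \right)}}{3} - \frac{2 \log{\left(\frac{5}{2} \right)}}{3} + \frac{2 \log{\left(4 \right)}}{3}.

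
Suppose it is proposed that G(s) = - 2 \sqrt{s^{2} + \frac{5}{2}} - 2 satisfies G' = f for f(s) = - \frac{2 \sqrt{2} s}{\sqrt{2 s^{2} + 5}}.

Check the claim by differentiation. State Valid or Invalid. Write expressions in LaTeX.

Valid. The derivative of G reproduces f.

d/ds[G] = - \frac{2 \sqrt{2} s}{\sqrt{2 s^{2} + 5}}
This equals f(s) exactly, so the claim holds.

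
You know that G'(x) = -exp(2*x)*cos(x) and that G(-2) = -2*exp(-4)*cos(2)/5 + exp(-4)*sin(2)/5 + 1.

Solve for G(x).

G(x) = -(exp(2*x)*sin(x) + 2*exp(2*x)*cos(x) - 5)/5

Check a candidate G(x) by differentiating: d/dx[G] must match the given G'(x).
A general antiderivative is -exp(2*x)*sin(x)/5 - 2*exp(2*x)*cos(x)/5 + C.
The condition gives C = -2*exp(-4)*cos(2)/5 + exp(-4)*sin(2)/5 + 1 - (-2*exp(-4)*cos(2)/5 + exp(-4)*sin(2)/5) = 1.
So G(x) = -(exp(2*x)*sin(x) + 2*exp(2*x)*cos(x) - 5)/5.
Check: d/dx[-(exp(2*x)*sin(x) + 2*exp(2*x)*cos(x) - 5)/5] = -exp(2*x)*cos(x) = G'(x).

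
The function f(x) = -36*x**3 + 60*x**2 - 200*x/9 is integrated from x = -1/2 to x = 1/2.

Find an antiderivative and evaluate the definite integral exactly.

Antiderivative: F(x) = -x**2*(9*x - 10)**2/9; value = 5

f matches the chain-rule pattern g'(h)*h' with inner function h(x) = 3*x**2/2 - 5*x/3; substituting u = h(x) collapses the integral.
F(x) = -x**2*(9*x - 10)**2/9 is an antiderivative of f.
Check: d/dx[-x**2*(9*x - 10)**2/9] = -36*x**3 + 60*x**2 - 200*x/9 = f(x).
F(1/2) = -121/144; F(-1/2) = -841/144.
Integral = F(1/2) - F(-1/2) = 5.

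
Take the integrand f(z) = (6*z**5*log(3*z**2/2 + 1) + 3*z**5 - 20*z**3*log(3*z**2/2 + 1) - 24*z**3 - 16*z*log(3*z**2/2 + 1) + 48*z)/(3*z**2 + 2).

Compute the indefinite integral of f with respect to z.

F(z) = z**4*log(3*z**2/2 + 1)/2 - 4*z**2*log(3*z**2/2 + 1) + 8*log(3*z**2/2 + 1) + C

f has the shape u'v + uv' for u = 2*(2 - z**2/2)**2 and v = log(3*z**2/2 + 1) — it is the derivative of the product u*v.
Check: d/dz[z**4*log(3*z**2/2 + 1)/2 - 4*z**2*log(3*z**2/2 + 1) + 8*log(3*z**2/2 + 1)] = (6*z**5*log(3*z**2/2 + 1) + 3*z**5 - 20*z**3*log(3*z**2/2 + 1) - 24*z**3 - 16*z*log(3*z**2/2 + 1) + 48*z)/(3*z**2 + 2) = f(z).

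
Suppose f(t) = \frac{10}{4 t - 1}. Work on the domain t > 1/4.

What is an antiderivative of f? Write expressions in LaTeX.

A candidate is checked by its d/dt: the result must match f(t).
Check: d/dt[\frac{5 \log{\left(2 t - \frac{1}{2} \right)}}{2}] = \frac{10}{4 t - 1} = f(t).

An antiderivative is F(t) = \frac{5 \log{\left(2 t - \frac{1}{2} \right)}}{2}.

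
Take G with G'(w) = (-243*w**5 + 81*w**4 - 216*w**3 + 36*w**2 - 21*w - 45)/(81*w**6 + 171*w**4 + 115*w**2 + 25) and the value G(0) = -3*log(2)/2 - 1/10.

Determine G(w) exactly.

Since d/dw undoes antidifferentiation here, G(w) must give back the stated G'(w).
A general antiderivative is (-3*w - 1)/(3*w**2 + 5/3) - 3*log(2*w**2 + 2)/2 + C.
The condition gives C = -3*log(2)/2 - 1/10 - (-3*log(2)/2 - 3/5) = 1/2.
So G(w) = (9*w**2 - 18*w - 3*(9*w**2 + 5)*log(2*w**2 + 2) - 1)/(2*(9*w**2 + 5)).
Check: d/dw[(9*w**2 - 18*w - 3*(9*w**2 + 5)*log(2*w**2 + 2) - 1)/(2*(9*w**2 + 5))] = (-243*w**5 + 81*w**4 - 216*w**3 + 36*w**2 - 21*w - 45)/(81*w**6 + 171*w**4 + 115*w**2 + 25) = G'(w).

G(w) = (9*w**2 - 18*w - 3*(9*w**2 + 5)*log(2*w**2 + 2) - 1)/(2*(9*w**2 + 5))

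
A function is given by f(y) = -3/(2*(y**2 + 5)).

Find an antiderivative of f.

An antiderivative is F(y) = -3*sqrt(5)*atan(sqrt(5)*y/5)/10.

Recover f(y) by differentiating a candidate F(y); any mismatch rules it out.
Check: d/dy[-3*sqrt(5)*atan(sqrt(5)*y/5)/10] = -3/(2*y**2 + 10), which equals f(y).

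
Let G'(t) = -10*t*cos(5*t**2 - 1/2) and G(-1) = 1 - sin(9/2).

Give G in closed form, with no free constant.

G(t) = 1 - sin(5*t**2 - 1/2)

G'(t) matches the chain-rule pattern g'(h)*h' with inner function h(t) = 5*t**2 - 1/2; substituting u = h(t) collapses the integral.
A general antiderivative is -sin(5*t**2 - 1/2) + C.
The condition gives C = 1 - sin(9/2) - (-sin(9/2)) = 1.
So G(t) = 1 - sin(5*t**2 - 1/2).
Check: d/dt[1 - sin(5*t**2 - 1/2)] = -10*t*cos(5*t**2 - 1/2) = G'(t).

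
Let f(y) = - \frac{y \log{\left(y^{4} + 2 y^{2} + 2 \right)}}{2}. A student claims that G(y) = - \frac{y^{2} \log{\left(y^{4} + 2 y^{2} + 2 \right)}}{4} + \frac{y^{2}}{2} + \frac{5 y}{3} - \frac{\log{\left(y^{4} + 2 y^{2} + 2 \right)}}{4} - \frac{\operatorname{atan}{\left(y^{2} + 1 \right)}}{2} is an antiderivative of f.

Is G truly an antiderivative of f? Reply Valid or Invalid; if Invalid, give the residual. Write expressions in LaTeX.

Invalid: d/dy[G] - f = \frac{5}{3}, which is not 0.

d/dy[G] = - \frac{y \log{\left(y^{4} + 2 y^{2} + 2 \right)}}{2} + \frac{5}{3}
d/dy[G] - f(y) = \frac{5}{3} != 0.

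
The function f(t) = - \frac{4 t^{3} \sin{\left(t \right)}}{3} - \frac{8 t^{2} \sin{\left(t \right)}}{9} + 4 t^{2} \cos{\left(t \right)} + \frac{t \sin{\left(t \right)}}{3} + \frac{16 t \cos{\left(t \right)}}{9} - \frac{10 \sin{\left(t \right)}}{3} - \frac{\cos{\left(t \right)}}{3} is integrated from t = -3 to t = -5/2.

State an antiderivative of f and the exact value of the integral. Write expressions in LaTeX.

Antiderivative: F(t) = \frac{4 t^{3} \cos{\left(t \right)}}{3} + \frac{8 t^{2} \cos{\left(t \right)}}{9} - \frac{t \cos{\left(t \right)}}{3} + \frac{10 \cos{\left(t \right)}}{3}; value = \frac{71 \cos{\left(3 \right)}}{3} - \frac{100 \cos{\left(\frac{5}{2} \right)}}{9}

Recognize the product-rule pattern: f = u'v + uv' with u = \frac{4 t^{3}}{3} + \frac{8 t^{2}}{9} - \frac{t}{3} + \frac{10}{3}, v = \cos{\left(t \right)}, so integration by parts undoes it.
F(t) = \frac{4 t^{3} \cos{\left(t \right)}}{3} + \frac{8 t^{2} \cos{\left(t \right)}}{9} - \frac{t \cos{\left(t \right)}}{3} + \frac{10 \cos{\left(t \right)}}{3} is an antiderivative of f.
Check: d/dt[\frac{4 t^{3} \cos{\left(t \right)}}{3} + \frac{8 t^{2} \cos{\left(t \right)}}{9} - \frac{t \cos{\left(t \right)}}{3} + \frac{10 \cos{\left(t \right)}}{3}] = - \frac{4 t^{3} \sin{\left(t \right)}}{3} - \frac{8 t^{2} \sin{\left(t \right)}}{9} + 4 t^{2} \cos{\left(t \right)} + \frac{t \sin{\left(t \right)}}{3} + \frac{16 t \cos{\left(t \right)}}{9} - \frac{10 \sin{\left(t \right)}}{3} - \frac{\cos{\left(t \right)}}{3} = f(t).
F(-5/2) = - \frac{100 \cos{\left(\frac{5}{2} \right)}}{9}; F(-3) = - \frac{71 \cos{\left(3 \right)}}{3}.
Integral = F(-5/2) - F(-3) = \frac{71 \cos{\left(3 \right)}}{3} - \frac{100 \cos{\left(\frac{5}{2} \right)}}{9}.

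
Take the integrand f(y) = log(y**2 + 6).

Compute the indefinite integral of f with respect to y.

Recover f(y) by differentiating a candidate F(y); any mismatch rules it out.
Check: d/dy[y*log(y**2 + 6) - 2*y + 2*sqrt(6)*atan(sqrt(6)*y/6)] = log(y**2 + 6) = f(y).

F(y) = y*log(y**2 + 6) - 2*y + 2*sqrt(6)*atan(sqrt(6)*y/6) + C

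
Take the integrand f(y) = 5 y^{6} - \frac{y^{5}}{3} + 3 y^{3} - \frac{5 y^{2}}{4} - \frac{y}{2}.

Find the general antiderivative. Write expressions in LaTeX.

Integrate term by term and add the pieces.
Check: d/dy[\frac{5 y^{7}}{7} - \frac{y^{6}}{18} + \frac{3 y^{4}}{4} - \frac{5 y^{3}}{12} - \frac{y^{2}}{4}] = 5 y^{6} - \frac{y^{5}}{3} + 3 y^{3} - \frac{5 y^{2}}{4} - \frac{y}{2} = f(y).

F(y) = \frac{5 y^{7}}{7} - \frac{y^{6}}{18} + \frac{3 y^{4}}{4} - \frac{5 y^{3}}{12} - \frac{y^{2}}{4} + C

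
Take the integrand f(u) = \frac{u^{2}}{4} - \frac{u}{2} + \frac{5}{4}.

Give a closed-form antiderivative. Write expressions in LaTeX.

Integrate term by term and add the pieces.
Check: d/du[\frac{u^{3}}{12} - \frac{u^{2}}{4} + \frac{5 u}{4}] = \frac{u^{2}}{4} - \frac{u}{2} + \frac{5}{4} = f(u).

An antiderivative is F(u) = \frac{u^{3}}{12} - \frac{u^{2}}{4} + \frac{5 u}{4}.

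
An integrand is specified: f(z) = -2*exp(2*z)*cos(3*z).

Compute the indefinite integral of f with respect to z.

Whatever form F(z) takes, F'(z) = f(z) is non-negotiable.
Check: d/dz[-6*exp(2*z)*sin(3*z)/13 - 4*exp(2*z)*cos(3*z)/13] = -2*exp(2*z)*cos(3*z) = f(z).

F(z) = -6*exp(2*z)*sin(3*z)/13 - 4*exp(2*z)*cos(3*z)/13 + C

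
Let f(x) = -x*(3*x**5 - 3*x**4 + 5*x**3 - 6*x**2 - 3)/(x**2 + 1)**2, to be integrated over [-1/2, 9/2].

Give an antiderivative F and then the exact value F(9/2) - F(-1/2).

Recover f(x) by differentiating a candidate F(x); any mismatch rules it out.
F(x) = -x**2*(2*x**3 - 3*x**2 - 3)/(2*(x**2 + 1)) is an antiderivative of f.
Check: d/dx[-x**2*(2*x**3 - 3*x**2 - 3)/(2*(x**2 + 1))] = (-3*x**6 + 3*x**5 - 5*x**4 + 6*x**3 + 3*x)/(x**4 + 2*x**2 + 1), which equals f(x).
F(9/2) = -19197/340; F(-1/2) = 2/5.
Integral = F(9/2) - F(-1/2) = -19333/340.

Antiderivative: F(x) = -x**2*(2*x**3 - 3*x**2 - 3)/(2*(x**2 + 1)); value = -19333/340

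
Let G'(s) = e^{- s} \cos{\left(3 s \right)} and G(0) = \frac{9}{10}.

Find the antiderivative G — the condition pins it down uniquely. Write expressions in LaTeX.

G(s) = - \frac{\left(- 10 e^{s} - 3 \sin{\left(3 s \right)} + \cos{\left(3 s \right)}\right) e^{- s}}{10}

Check a candidate G(s) by differentiating: d/ds[G] must match the given G'(s).
A general antiderivative is \frac{3 e^{- s} \sin{\left(3 s \right)}}{10} - \frac{e^{- s} \cos{\left(3 s \right)}}{10} + C.
The condition gives C = \frac{9}{10} - (- \frac{1}{10}) = 1.
So G(s) = - \frac{\left(- 10 e^{s} - 3 \sin{\left(3 s \right)} + \cos{\left(3 s \right)}\right) e^{- s}}{10}.
Check: d/ds[- \frac{\left(- 10 e^{s} - 3 \sin{\left(3 s \right)} + \cos{\left(3 s \right)}\right) e^{- s}}{10}] = e^{- s} \cos{\left(3 s \right)} = G'(s).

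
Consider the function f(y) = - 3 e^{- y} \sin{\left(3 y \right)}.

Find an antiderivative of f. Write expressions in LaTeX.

Recover f(y) by differentiating a candidate F(y); any mismatch rules it out.
Check: d/dy[\frac{3 \left(\sin{\left(3 y \right)} + 3 \cos{\left(3 y \right)}\right) e^{- y}}{10}] = - 3 e^{- y} \sin{\left(3 y \right)} = f(y).

An antiderivative is F(y) = \frac{3 \left(\sin{\left(3 y \right)} + 3 \cos{\left(3 y \right)}\right) e^{- y}}{10}.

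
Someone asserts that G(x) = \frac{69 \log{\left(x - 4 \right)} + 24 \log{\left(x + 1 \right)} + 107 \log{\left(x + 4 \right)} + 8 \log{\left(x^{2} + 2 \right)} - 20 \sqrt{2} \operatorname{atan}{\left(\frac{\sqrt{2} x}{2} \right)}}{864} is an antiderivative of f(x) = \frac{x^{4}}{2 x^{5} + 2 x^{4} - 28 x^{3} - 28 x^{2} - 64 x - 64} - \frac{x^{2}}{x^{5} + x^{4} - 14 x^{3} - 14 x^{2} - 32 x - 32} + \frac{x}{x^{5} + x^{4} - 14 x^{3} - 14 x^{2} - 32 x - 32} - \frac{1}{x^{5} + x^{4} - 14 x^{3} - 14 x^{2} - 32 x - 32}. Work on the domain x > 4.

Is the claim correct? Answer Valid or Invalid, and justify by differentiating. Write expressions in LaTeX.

Invalid: d/dx[G] - f = \frac{- x^{4} + 2 x^{2} - 2 x + 2}{4 x^{5} + 4 x^{4} - 56 x^{3} - 56 x^{2} - 128 x - 128}, which is not 0.

d/dx[G] = \frac{x^{4} - 2 x^{2} + 2 x - 2}{4 x^{5} + 4 x^{4} - 56 x^{3} - 56 x^{2} - 128 x - 128}
d/dx[G] - f(x) = \frac{- x^{4} + 2 x^{2} - 2 x + 2}{4 x^{5} + 4 x^{4} - 56 x^{3} - 56 x^{2} - 128 x - 128} != 0.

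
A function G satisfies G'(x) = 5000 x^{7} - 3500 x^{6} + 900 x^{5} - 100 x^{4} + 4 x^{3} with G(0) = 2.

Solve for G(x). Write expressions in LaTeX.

G(x) = 625 x^{8} - 500 x^{7} + 150 x^{6} - 20 x^{5} + x^{4} + 2

G'(x) matches the chain-rule pattern g'(h)*h' with inner function h(x) = - 5 x^{2} + x; substituting u = h(x) collapses the integral.
A general antiderivative is \left(- 5 x^{2} + x\right)^{4} + C.
The condition gives C = 2 - (0) = 2.
So G(x) = 625 x^{8} - 500 x^{7} + 150 x^{6} - 20 x^{5} + x^{4} + 2.
Check: d/dx[625 x^{8} - 500 x^{7} + 150 x^{6} - 20 x^{5} + x^{4} + 2] = 5000 x^{7} - 3500 x^{6} + 900 x^{5} - 100 x^{4} + 4 x^{3} = G'(x).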